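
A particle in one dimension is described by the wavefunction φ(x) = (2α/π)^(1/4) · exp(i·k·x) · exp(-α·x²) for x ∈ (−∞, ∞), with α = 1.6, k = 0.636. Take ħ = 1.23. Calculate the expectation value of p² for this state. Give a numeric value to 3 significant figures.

p² φ = −ħ² d²φ/dx²; ⟨p²⟩ = −ħ² ∫ φ*·φ'' dx.
Gaussian moments: ∫x^(2j)·e^(−2αx²) dx = (2j−1)!!/(4α)^j · √(π/(2α)), odd powers integrate to 0; here √(π/(2α)) = 0.99083. Derivatives: φ′ = (ik − 2αx)·φ, φ″ = ((ik − 2αx)² − 2α)·φ; the odd-in-x pieces drop out.
⟨p²⟩ = 3.0326.

3.03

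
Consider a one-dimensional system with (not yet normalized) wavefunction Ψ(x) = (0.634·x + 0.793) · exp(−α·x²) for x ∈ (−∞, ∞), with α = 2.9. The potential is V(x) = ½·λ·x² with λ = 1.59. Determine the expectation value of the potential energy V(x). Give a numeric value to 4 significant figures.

⟨V⟩ = ∫ V(x)·|Ψ|² dx / ∫|Ψ|² dx.
Expand each integrand as polynomial × e^(−2αx²) and use ∫x^(2j)·e^(−2αx²) dx = (2j−1)!!/(4α)^j · √(π/(2α)), odd powers → 0; here √(π/(2α)) = 0.73597.
State is unnormalized: ∫|Ψ|² dx = 0.48832, and ∫Ψ*·V(x)·Ψ dx = 0.036962, so ⟨V⟩ = 0.036962 / 0.48832.
⟨V⟩ = 0.075693.

0.07569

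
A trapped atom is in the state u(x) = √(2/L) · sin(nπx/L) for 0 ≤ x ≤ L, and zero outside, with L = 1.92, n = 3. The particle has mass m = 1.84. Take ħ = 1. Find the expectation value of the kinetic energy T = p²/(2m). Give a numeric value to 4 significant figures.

T = −(ħ²/2m) d²/dx², so ⟨T⟩ = −(ħ²/2m) ∫ u*·u'' dx; with m = 1.84.
d/dx sin(nπx/L) = (nπ/L)·cos(nπx/L) and d²/dx² sin(nπx/L) = −(nπ/L)²·sin(nπx/L); on 0 ≤ x ≤ L, ∫sin²(nπx/L) dx = L/2 and ∫sin(nπx/L)·cos(nπx/L) dx = 0.
⟨T⟩ = 6.5477.

6.548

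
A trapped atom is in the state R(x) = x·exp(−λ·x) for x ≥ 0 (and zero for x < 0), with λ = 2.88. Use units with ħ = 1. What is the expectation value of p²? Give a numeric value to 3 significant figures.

8.29

p² R = −ħ² d²R/dx²; ⟨p²⟩ = −ħ² ∫ R*·R'' dx / ∫|R|² dx.
Differentiate x·exp(−λ·x) with the product rule; every integrand then reduces to terms xʲ·e^(−2λx) on [0, ∞), with ∫₀^∞ xʲ·e^(−2λx) dx = j!/(2λ)^(j+1).
State is unnormalized: ∫|R|² dx = 0.010466, and ∫R*·(−ħ² R'') dx = 0.086806, so ⟨p²⟩ = 0.086806 / 0.010466.
⟨p²⟩ = 8.2944.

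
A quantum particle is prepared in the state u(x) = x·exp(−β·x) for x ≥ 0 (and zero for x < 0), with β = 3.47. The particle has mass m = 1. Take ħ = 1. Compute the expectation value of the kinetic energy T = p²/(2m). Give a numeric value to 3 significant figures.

6.02

T = −(ħ²/2m) d²/dx², so ⟨T⟩ = −(ħ²/2m) ∫ u*·u'' dx / ∫|u|² dx; with m = 1.
Differentiate x·exp(−β·x) with the product rule; every integrand then reduces to terms xʲ·e^(−2βx) on [0, ∞), with ∫₀^∞ xʲ·e^(−2βx) dx = j!/(2β)^(j+1).
State is unnormalized: ∫|u|² dx = 0.0059834, and ∫u*·(−ħ²/2m · u'') dx = 0.036023, so ⟨T⟩ = 0.036023 / 0.0059834.
⟨T⟩ = 6.0205.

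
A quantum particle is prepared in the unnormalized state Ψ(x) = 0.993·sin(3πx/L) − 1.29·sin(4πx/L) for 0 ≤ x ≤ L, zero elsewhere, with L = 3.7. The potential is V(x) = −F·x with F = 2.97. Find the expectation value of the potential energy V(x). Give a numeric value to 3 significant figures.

⟨V⟩ = ∫ V(x)·|Ψ|² dx / ∫|Ψ|² dx.
On 0 ≤ x ≤ L (j ≠ l): ∫sin²(jπx/L) dx = L/2, ∫sin(jπx/L)·sin(lπx/L) dx = 0; diagonal moments ∫x·sin²(jπx/L) dx = L²/4, ∫x²·sin²(jπx/L) dx = L³·(1/6 − 1/(4j²π²)); cross terms ∫x·sin(jπx/L)·sin(lπx/L) dx = 0 for j + l even and −4jlL²/(π²(j² − l²)²) for j + l odd, ∫x²·sin(jπx/L)·sin(lπx/L) dx = (−1)^(j+l)·4jlL³/(π²(j² − l²)²); higher powers the same way via product-to-sum and parts.
State is unnormalized: ∫|Ψ|² dx = 4.9028, and ∫Ψ*·V(x)·Ψ dx = -37.277, so ⟨V⟩ = -37.277 / 4.9028.
⟨V⟩ = -7.6033.

-7.60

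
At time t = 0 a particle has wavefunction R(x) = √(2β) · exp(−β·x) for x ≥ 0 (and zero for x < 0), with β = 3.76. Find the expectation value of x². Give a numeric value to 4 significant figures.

0.03537

⟨x²⟩ = ∫ x²·|R|² dx (integrals over the domain).
Every integrand reduces to terms xʲ·e^(−2βx) on [0, ∞); use ∫₀^∞ xʲ·e^(−2βx) dx = j!/(2β)^(j+1).
⟨x²⟩ = 0.035367.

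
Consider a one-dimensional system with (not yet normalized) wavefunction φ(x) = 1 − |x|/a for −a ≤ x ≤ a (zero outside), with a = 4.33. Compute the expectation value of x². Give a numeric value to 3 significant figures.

⟨x²⟩ = ∫ x²·|φ|² dx / ∫|φ|² dx (integrals over the domain).
φ is even, so ∫ over [−a, a] = 2∫₀ᵃ with φ = 1 − x/a there: ∫₀ᵃ (1 − x/a)² dx = a/3, ∫₀ᵃ x²(1 − x/a)² dx = a³/30, ∫₀ᵃ x⁴(1 − x/a)² dx = a⁵/105.
State is unnormalized: ∫|φ|² dx = 2.8867, and ∫φ*·x²·φ dx = 5.4122, so ⟨x²⟩ = 5.4122 / 2.8867.
⟨x²⟩ = 1.8749.

1.87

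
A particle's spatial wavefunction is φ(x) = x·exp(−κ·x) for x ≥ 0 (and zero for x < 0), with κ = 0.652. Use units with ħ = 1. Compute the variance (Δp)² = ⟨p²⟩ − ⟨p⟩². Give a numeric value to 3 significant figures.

0.425

Compute ⟨p⟩ and ⟨p²⟩ separately; (Δp)² = ⟨p²⟩ − ⟨p⟩².
Differentiate x·exp(−κ·x) with the product rule; every integrand then reduces to terms xʲ·e^(−2κx) on [0, ∞), with ∫₀^∞ xʲ·e^(−2κx) dx = j!/(2κ)^(j+1).
Normalization: ∫|φ|² dx = 0.90198.
⟨p⟩ = 0.0000 and ⟨p²⟩ = 0.42510.
(Δp)² = 0.42510 − (0.0000)² = 0.42510.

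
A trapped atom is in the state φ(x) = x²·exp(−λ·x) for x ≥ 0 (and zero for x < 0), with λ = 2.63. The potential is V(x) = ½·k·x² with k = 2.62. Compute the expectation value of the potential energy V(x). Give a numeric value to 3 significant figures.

⟨V⟩ = ∫ V(x)·|φ|² dx / ∫|φ|² dx.
Every integrand reduces to terms xʲ·e^(−2λx) on [0, ∞); use ∫₀^∞ xʲ·e^(−2λx) dx = j!/(2λ)^(j+1).
State is unnormalized: ∫|φ|² dx = 0.0059605, and ∫φ*·V(x)·φ dx = 0.0084665, so ⟨V⟩ = 0.0084665 / 0.0059605.
⟨V⟩ = 1.4204.

1.42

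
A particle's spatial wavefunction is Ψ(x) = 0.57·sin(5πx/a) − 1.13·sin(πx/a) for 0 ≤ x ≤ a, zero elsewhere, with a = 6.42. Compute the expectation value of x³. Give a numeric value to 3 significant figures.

47.7

⟨x³⟩ = ∫ x³·|Ψ|² dx / ∫|Ψ|² dx (integrals over the domain).
On 0 ≤ x ≤ a (j ≠ l): ∫sin²(jπx/a) dx = a/2, ∫sin(jπx/a)·sin(lπx/a) dx = 0; diagonal moments ∫x·sin²(jπx/a) dx = a²/4, ∫x²·sin²(jπx/a) dx = a³·(1/6 − 1/(4j²π²)); cross terms ∫x·sin(jπx/a)·sin(lπx/a) dx = 0 for j + l even and −4jla²/(π²(j² − l²)²) for j + l odd, ∫x²·sin(jπx/a)·sin(lπx/a) dx = (−1)^(j+l)·4jla³/(π²(j² − l²)²); higher powers the same way via product-to-sum and parts.
State is unnormalized: ∫|Ψ|² dx = 5.1418, and ∫Ψ*·x³·Ψ dx = 245.33, so ⟨x³⟩ = 245.33 / 5.1418.
⟨x³⟩ = 47.714.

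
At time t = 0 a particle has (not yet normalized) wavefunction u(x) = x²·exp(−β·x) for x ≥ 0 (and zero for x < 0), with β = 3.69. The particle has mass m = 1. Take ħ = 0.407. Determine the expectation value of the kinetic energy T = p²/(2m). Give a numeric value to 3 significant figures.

0.376

T = −(ħ²/2m) d²/dx², so ⟨T⟩ = −(ħ²/2m) ∫ u*·u'' dx / ∫|u|² dx; with m = 1.
Differentiate x²·exp(−β·x) with the product rule; every integrand then reduces to terms xʲ·e^(−2βx) on [0, ∞), with ∫₀^∞ xʲ·e^(−2βx) dx = j!/(2β)^(j+1).
State is unnormalized: ∫|u|² dx = 0.0010963, and ∫u*·(−ħ²/2m · u'') dx = 0.00041212, so ⟨T⟩ = 0.00041212 / 0.0010963.
⟨T⟩ = 0.37592.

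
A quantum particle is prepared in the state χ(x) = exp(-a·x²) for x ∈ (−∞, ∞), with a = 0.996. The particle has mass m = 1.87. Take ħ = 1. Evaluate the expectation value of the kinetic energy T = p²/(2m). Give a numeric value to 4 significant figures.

T = −(ħ²/2m) d²/dx², so ⟨T⟩ = −(ħ²/2m) ∫ χ*·χ'' dx / ∫|χ|² dx; with m = 1.87.
Gaussian moments: ∫x^(2j)·e^(−2ax²) dx = (2j−1)!!/(4a)^j · √(π/(2a)), odd powers integrate to 0; here √(π/(2a)) = 1.2558. Derivatives: d/dx e^(−ax²) = −2ax·e^(−ax²), d²/dx² e^(−ax²) = (4a²x² − 2a)·e^(−ax²).
State is unnormalized: ∫|χ|² dx = 1.2558, and ∫χ*·(−ħ²/2m · χ'') dx = 0.33444, so ⟨T⟩ = 0.33444 / 1.2558.
⟨T⟩ = 0.26631.

0.2663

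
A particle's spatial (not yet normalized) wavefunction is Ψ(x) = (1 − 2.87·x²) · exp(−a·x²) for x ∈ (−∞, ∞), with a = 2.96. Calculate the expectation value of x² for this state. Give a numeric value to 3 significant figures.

0.0522

⟨x²⟩ = ∫ x²·|Ψ|² dx / ∫|Ψ|² dx (integrals over the domain).
Expand each integrand as polynomial × e^(−2ax²) and use ∫x^(2j)·e^(−2ax²) dx = (2j−1)!!/(4a)^j · √(π/(2a)), odd powers → 0; here √(π/(2a)) = 0.72847.
State is unnormalized: ∫|Ψ|² dx = 0.50372, and ∫Ψ*·x²·Ψ dx = 0.026270, so ⟨x²⟩ = 0.026270 / 0.50372.
⟨x²⟩ = 0.052151.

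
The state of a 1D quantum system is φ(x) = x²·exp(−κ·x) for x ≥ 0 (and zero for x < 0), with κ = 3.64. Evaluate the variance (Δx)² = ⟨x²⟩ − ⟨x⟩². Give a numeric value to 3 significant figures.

Compute ⟨x⟩ and ⟨x²⟩ separately, then (Δx)² = ⟨x²⟩ − ⟨x⟩².
Every integrand reduces to terms xʲ·e^(−2κx) on [0, ∞); use ∫₀^∞ xʲ·e^(−2κx) dx = j!/(2κ)^(j+1).
Normalization: ∫|φ|² dx = 0.0011737.
⟨x⟩ = 0.68681 and ⟨x²⟩ = 0.56605.
(Δx)² = 0.56605 − (0.68681)² = 0.094342.

0.0943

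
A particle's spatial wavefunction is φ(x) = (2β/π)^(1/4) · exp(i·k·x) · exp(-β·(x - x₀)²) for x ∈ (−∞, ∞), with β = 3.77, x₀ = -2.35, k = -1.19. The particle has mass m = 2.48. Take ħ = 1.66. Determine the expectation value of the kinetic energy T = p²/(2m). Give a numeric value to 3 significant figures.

2.88

T = −(ħ²/2m) d²/dx², so ⟨T⟩ = −(ħ²/2m) ∫ φ*·φ'' dx; with m = 2.48.
Gaussian moments (u = x − x₀): ∫u^(2j)·e^(−2βu²) du = (2j−1)!!/(4β)^j · √(π/(2β)), odd powers integrate to 0; here √(π/(2β)) = 0.64549. Derivatives: φ′ = (ik − 2βu)·φ, φ″ = ((ik − 2βu)² − 2β)·φ; the odd-in-u pieces drop out.
⟨T⟩ = 2.8812.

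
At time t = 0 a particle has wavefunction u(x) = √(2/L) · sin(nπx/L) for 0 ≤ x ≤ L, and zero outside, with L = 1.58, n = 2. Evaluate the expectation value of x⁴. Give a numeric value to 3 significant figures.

⟨x⁴⟩ = ∫ x⁴·|u|² dx (integrals over the domain).
With sin²θ = (1 − cos2θ)/2 on 0 ≤ x ≤ L: ∫sin²(nπx/L) dx = L/2, ∫x·sin²(nπx/L) dx = L²/4, ∫x²·sin²(nπx/L) dx = L³·(1/6 − 1/(4n²π²)); higher powers xᵏ the same way, integrating xᵏ·cos(2nπx/L) by parts.
⟨x⁴⟩ = 1.0945.

1.09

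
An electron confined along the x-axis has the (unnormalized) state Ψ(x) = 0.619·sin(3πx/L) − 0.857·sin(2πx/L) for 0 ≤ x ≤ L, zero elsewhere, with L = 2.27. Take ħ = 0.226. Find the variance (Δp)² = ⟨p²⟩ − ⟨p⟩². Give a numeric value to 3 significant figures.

0.559

Compute ⟨p⟩ and ⟨p²⟩ separately; (Δp)² = ⟨p²⟩ − ⟨p⟩².
d²/dx² sin(jπx/L) = −(jπ/L)²·sin(jπx/L); on 0 ≤ x ≤ L, ∫sin²(jπx/L) dx = L/2 and ∫sin(jπx/L)·sin(lπx/L) dx = 0 for j ≠ l, so only diagonal terms survive in ∫|Ψ|² and ∫Ψ·Ψ″; ∫Ψ·Ψ′ dx = [Ψ²/2] between the walls = 0.
Normalization: ∫|Ψ|² dx = 1.2685.
⟨p⟩ = 0.0000 and ⟨p²⟩ = 0.55901.
(Δp)² = 0.55901 − (0.0000)² = 0.55901.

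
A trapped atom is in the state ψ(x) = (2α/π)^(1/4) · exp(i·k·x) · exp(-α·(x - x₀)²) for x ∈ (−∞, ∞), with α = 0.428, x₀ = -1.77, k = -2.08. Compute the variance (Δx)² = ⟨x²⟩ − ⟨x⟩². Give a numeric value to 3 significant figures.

0.584

Compute ⟨x⟩ and ⟨x²⟩ separately, then (Δx)² = ⟨x²⟩ − ⟨x⟩².
Gaussian moments (u = x − x₀): ∫u^(2j)·e^(−2αu²) du = (2j−1)!!/(4α)^j · √(π/(2α)), odd powers integrate to 0; here √(π/(2α)) = 1.9157.
⟨x⟩ = -1.7700 and ⟨x²⟩ = 3.7170.
(Δx)² = 3.7170 − (-1.7700)² = 0.58411.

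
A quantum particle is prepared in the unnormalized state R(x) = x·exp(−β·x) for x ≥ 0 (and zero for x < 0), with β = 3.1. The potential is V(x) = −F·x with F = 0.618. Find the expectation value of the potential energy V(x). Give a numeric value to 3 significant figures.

-0.299

⟨V⟩ = ∫ V(x)·|R|² dx / ∫|R|² dx.
Every integrand reduces to terms xʲ·e^(−2βx) on [0, ∞); use ∫₀^∞ xʲ·e^(−2βx) dx = j!/(2β)^(j+1).
State is unnormalized: ∫|R|² dx = 0.0083918, and ∫R*·V(x)·R dx = -0.0025094, so ⟨V⟩ = -0.0025094 / 0.0083918.
⟨V⟩ = -0.29903.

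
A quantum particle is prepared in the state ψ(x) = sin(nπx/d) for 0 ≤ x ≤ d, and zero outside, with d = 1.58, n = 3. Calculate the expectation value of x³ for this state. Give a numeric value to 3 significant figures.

⟨x³⟩ = ∫ x³·|ψ|² dx / ∫|ψ|² dx (integrals over the domain).
With sin²θ = (1 − cos2θ)/2 on 0 ≤ x ≤ d: ∫sin²(nπx/d) dx = d/2, ∫x·sin²(nπx/d) dx = d²/4, ∫x²·sin²(nπx/d) dx = d³·(1/6 − 1/(4n²π²)); higher powers xᵏ the same way, integrating xᵏ·cos(2nπx/d) by parts.
State is unnormalized: ∫|ψ|² dx = 0.79000, and ∫ψ*·x³·ψ dx = 0.75269, so ⟨x³⟩ = 0.75269 / 0.79000.
⟨x³⟩ = 0.95277.

0.953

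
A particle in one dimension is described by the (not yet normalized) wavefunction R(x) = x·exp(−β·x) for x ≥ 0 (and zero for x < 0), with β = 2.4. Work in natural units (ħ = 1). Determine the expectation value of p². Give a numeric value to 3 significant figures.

5.76

p² R = −ħ² d²R/dx²; ⟨p²⟩ = −ħ² ∫ R*·R'' dx / ∫|R|² dx.
Differentiate x·exp(−β·x) with the product rule; every integrand then reduces to terms xʲ·e^(−2βx) on [0, ∞), with ∫₀^∞ xʲ·e^(−2βx) dx = j!/(2β)^(j+1).
State is unnormalized: ∫|R|² dx = 0.018084, and ∫R*·(−ħ² R'') dx = 0.10417, so ⟨p²⟩ = 0.10417 / 0.018084.
⟨p²⟩ = 5.7600.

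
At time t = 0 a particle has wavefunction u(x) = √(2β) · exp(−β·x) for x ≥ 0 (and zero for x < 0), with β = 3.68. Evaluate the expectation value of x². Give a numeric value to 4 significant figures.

⟨x²⟩ = ∫ x²·|u|² dx (integrals over the domain).
Every integrand reduces to terms xʲ·e^(−2βx) on [0, ∞); use ∫₀^∞ xʲ·e^(−2βx) dx = j!/(2β)^(j+1).
⟨x²⟩ = 0.036921.

0.03692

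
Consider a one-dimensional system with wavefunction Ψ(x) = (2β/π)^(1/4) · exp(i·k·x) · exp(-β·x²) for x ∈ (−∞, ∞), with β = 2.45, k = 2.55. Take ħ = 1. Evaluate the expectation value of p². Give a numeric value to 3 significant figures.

8.95

p² Ψ = −ħ² d²Ψ/dx²; ⟨p²⟩ = −ħ² ∫ Ψ*·Ψ'' dx.
Gaussian moments: ∫x^(2j)·e^(−2βx²) dx = (2j−1)!!/(4β)^j · √(π/(2β)), odd powers integrate to 0; here √(π/(2β)) = 0.80071. Derivatives: Ψ′ = (ik − 2βx)·Ψ, Ψ″ = ((ik − 2βx)² − 2β)·Ψ; the odd-in-x pieces drop out.
⟨p²⟩ = 8.9525.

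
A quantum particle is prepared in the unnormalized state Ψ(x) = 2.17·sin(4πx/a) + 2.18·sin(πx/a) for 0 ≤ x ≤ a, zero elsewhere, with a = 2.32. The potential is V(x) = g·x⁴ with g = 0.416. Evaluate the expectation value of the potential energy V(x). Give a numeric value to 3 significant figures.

⟨V⟩ = ∫ V(x)·|Ψ|² dx / ∫|Ψ|² dx.
On 0 ≤ x ≤ a (j ≠ l): ∫sin²(jπx/a) dx = a/2, ∫sin(jπx/a)·sin(lπx/a) dx = 0; diagonal moments ∫x·sin²(jπx/a) dx = a²/4, ∫x²·sin²(jπx/a) dx = a³·(1/6 − 1/(4j²π²)); cross terms ∫x·sin(jπx/a)·sin(lπx/a) dx = 0 for j + l even and −4jla²/(π²(j² − l²)²) for j + l odd, ∫x²·sin(jπx/a)·sin(lπx/a) dx = (−1)^(j+l)·4jla³/(π²(j² − l²)²); higher powers the same way via product-to-sum and parts.
State is unnormalized: ∫|Ψ|² dx = 10.975, and ∫Ψ*·V(x)·Ψ dx = 16.870, so ⟨V⟩ = 16.870 / 10.975.
⟨V⟩ = 1.5371.

1.54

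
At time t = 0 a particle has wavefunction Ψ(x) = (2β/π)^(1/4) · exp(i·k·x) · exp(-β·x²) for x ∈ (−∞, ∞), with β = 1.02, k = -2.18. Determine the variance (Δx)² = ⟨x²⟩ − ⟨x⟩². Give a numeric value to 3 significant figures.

Compute ⟨x⟩ and ⟨x²⟩ separately, then (Δx)² = ⟨x²⟩ − ⟨x⟩².
Gaussian moments: ∫x^(2j)·e^(−2βx²) dx = (2j−1)!!/(4β)^j · √(π/(2β)), odd powers integrate to 0; here √(π/(2β)) = 1.2410.
⟨x⟩ = 0.0000 and ⟨x²⟩ = 0.24510.
(Δx)² = 0.24510 − (0.0000)² = 0.24510.

0.245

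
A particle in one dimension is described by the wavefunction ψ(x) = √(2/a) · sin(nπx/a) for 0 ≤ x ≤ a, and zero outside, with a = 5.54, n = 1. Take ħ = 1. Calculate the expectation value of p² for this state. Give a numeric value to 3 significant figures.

p² ψ = −ħ² d²ψ/dx²; ⟨p²⟩ = −ħ² ∫ ψ*·ψ'' dx.
d/dx sin(nπx/a) = (nπ/a)·cos(nπx/a) and d²/dx² sin(nπx/a) = −(nπ/a)²·sin(nπx/a); on 0 ≤ x ≤ a, ∫sin²(nπx/a) dx = a/2 and ∫sin(nπx/a)·cos(nπx/a) dx = 0.
⟨p²⟩ = 0.32157.

0.322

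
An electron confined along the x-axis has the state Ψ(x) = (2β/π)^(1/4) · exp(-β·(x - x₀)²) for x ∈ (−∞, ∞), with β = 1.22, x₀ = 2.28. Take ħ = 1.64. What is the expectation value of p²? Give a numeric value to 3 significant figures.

3.28

p² Ψ = −ħ² d²Ψ/dx²; ⟨p²⟩ = −ħ² ∫ Ψ*·Ψ'' dx.
Gaussian moments (u = x − x₀): ∫u^(2j)·e^(−2βu²) du = (2j−1)!!/(4β)^j · √(π/(2β)), odd powers integrate to 0; here √(π/(2β)) = 1.1347. Derivatives: d/dx e^(−βu²) = −2βu·e^(−βu²), d²/dx² e^(−βu²) = (4β²u² − 2β)·e^(−βu²).
⟨p²⟩ = 3.2813.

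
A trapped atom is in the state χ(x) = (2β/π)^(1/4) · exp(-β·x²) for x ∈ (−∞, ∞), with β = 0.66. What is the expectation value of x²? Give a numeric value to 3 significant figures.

0.379

⟨x²⟩ = ∫ x²·|χ|² dx (integrals over the domain).
Gaussian moments: ∫x^(2j)·e^(−2βx²) dx = (2j−1)!!/(4β)^j · √(π/(2β)), odd powers integrate to 0; here √(π/(2β)) = 1.5427.
⟨x²⟩ = 0.37879.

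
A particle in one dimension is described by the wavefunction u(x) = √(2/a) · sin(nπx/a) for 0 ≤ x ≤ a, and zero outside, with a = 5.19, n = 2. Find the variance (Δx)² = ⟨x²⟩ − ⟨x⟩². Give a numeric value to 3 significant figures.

1.90

Compute ⟨x⟩ and ⟨x²⟩ separately, then (Δx)² = ⟨x²⟩ − ⟨x⟩².
With sin²θ = (1 − cos2θ)/2 on 0 ≤ x ≤ a: ∫sin²(nπx/a) dx = a/2, ∫x·sin²(nπx/a) dx = a²/4, ∫x²·sin²(nπx/a) dx = a³·(1/6 − 1/(4n²π²)); higher powers xᵏ the same way, integrating xᵏ·cos(2nπx/a) by parts.
⟨x⟩ = 2.5950 and ⟨x²⟩ = 8.6376.
(Δx)² = 8.6376 − (2.5950)² = 1.9035.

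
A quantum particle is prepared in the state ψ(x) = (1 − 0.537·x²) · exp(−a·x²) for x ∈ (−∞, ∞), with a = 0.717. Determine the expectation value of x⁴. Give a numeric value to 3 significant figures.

⟨x⁴⟩ = ∫ x⁴·|ψ|² dx / ∫|ψ|² dx (integrals over the domain).
Expand each integrand as polynomial × e^(−2ax²) and use ∫x^(2j)·e^(−2ax²) dx = (2j−1)!!/(4a)^j · √(π/(2a)), odd powers → 0; here √(π/(2a)) = 1.4801.
State is unnormalized: ∫|ψ|² dx = 1.0815, and ∫ψ*·x⁴·ψ dx = 0.19146, so ⟨x⁴⟩ = 0.19146 / 1.0815.
⟨x⁴⟩ = 0.17702.

0.177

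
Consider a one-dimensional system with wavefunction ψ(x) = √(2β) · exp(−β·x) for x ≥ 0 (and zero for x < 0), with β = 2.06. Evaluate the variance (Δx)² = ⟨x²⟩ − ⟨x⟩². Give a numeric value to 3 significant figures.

Compute ⟨x⟩ and ⟨x²⟩ separately, then (Δx)² = ⟨x²⟩ − ⟨x⟩².
Every integrand reduces to terms xʲ·e^(−2βx) on [0, ∞); use ∫₀^∞ xʲ·e^(−2βx) dx = j!/(2β)^(j+1).
⟨x⟩ = 0.24272 and ⟨x²⟩ = 0.11782.
(Δx)² = 0.11782 − (0.24272)² = 0.058912.

0.0589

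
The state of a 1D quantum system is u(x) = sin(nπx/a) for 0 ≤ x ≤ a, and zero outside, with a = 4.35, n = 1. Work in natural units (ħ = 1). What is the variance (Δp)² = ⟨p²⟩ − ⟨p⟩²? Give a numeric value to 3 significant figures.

0.522

Compute ⟨p⟩ and ⟨p²⟩ separately; (Δp)² = ⟨p²⟩ − ⟨p⟩².
d/dx sin(nπx/a) = (nπ/a)·cos(nπx/a) and d²/dx² sin(nπx/a) = −(nπ/a)²·sin(nπx/a); on 0 ≤ x ≤ a, ∫sin²(nπx/a) dx = a/2 and ∫sin(nπx/a)·cos(nπx/a) dx = 0.
Normalization: ∫|u|² dx = 2.1750.
⟨p⟩ = 0.0000 and ⟨p²⟩ = 0.52158.
(Δp)² = 0.52158 − (0.0000)² = 0.52158.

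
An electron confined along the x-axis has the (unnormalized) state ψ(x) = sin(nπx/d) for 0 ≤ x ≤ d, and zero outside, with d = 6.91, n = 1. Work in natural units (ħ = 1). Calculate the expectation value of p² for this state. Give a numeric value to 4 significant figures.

0.2067

p² ψ = −ħ² d²ψ/dx²; ⟨p²⟩ = −ħ² ∫ ψ*·ψ'' dx / ∫|ψ|² dx.
d/dx sin(nπx/d) = (nπ/d)·cos(nπx/d) and d²/dx² sin(nπx/d) = −(nπ/d)²·sin(nπx/d); on 0 ≤ x ≤ d, ∫sin²(nπx/d) dx = d/2 and ∫sin(nπx/d)·cos(nπx/d) dx = 0.
State is unnormalized: ∫|ψ|² dx = 3.4550, and ∫ψ*·(−ħ² ψ'') dx = 0.71415, so ⟨p²⟩ = 0.71415 / 3.4550.
⟨p²⟩ = 0.20670.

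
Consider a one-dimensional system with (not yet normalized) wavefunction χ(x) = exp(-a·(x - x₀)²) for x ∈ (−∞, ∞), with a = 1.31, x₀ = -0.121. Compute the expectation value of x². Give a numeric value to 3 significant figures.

0.205

⟨x²⟩ = ∫ x²·|χ|² dx / ∫|χ|² dx (integrals over the domain).
Gaussian moments (u = x − x₀): ∫u^(2j)·e^(−2au²) du = (2j−1)!!/(4a)^j · √(π/(2a)), odd powers integrate to 0; here √(π/(2a)) = 1.0950.
State is unnormalized: ∫|χ|² dx = 1.0950, and ∫χ*·x²·χ dx = 0.22501, so ⟨x²⟩ = 0.22501 / 1.0950.
⟨x²⟩ = 0.20548.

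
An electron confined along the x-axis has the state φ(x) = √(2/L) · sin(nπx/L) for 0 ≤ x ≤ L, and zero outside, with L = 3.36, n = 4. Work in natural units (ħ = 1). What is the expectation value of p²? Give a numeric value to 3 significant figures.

14.0

p² φ = −ħ² d²φ/dx²; ⟨p²⟩ = −ħ² ∫ φ*·φ'' dx.
d/dx sin(nπx/L) = (nπ/L)·cos(nπx/L) and d²/dx² sin(nπx/L) = −(nπ/L)²·sin(nπx/L); on 0 ≤ x ≤ L, ∫sin²(nπx/L) dx = L/2 and ∫sin(nπx/L)·cos(nπx/L) dx = 0.
⟨p²⟩ = 13.988.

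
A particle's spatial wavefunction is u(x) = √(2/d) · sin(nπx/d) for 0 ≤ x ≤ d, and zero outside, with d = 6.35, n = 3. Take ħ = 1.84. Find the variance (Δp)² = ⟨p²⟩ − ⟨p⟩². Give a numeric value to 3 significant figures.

7.46

Compute ⟨p⟩ and ⟨p²⟩ separately; (Δp)² = ⟨p²⟩ − ⟨p⟩².
d/dx sin(nπx/d) = (nπ/d)·cos(nπx/d) and d²/dx² sin(nπx/d) = −(nπ/d)²·sin(nπx/d); on 0 ≤ x ≤ d, ∫sin²(nπx/d) dx = d/2 and ∫sin(nπx/d)·cos(nπx/d) dx = 0.
⟨p⟩ = 0.0000 and ⟨p²⟩ = 7.4581.
(Δp)² = 7.4581 − (0.0000)² = 7.4581.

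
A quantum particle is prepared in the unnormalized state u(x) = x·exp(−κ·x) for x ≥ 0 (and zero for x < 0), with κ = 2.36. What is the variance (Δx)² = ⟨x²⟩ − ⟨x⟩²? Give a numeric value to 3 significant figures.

0.135

Compute ⟨x⟩ and ⟨x²⟩ separately, then (Δx)² = ⟨x²⟩ − ⟨x⟩².
Every integrand reduces to terms xʲ·e^(−2κx) on [0, ∞); use ∫₀^∞ xʲ·e^(−2κx) dx = j!/(2κ)^(j+1).
Normalization: ∫|u|² dx = 0.019020.
⟨x⟩ = 0.63559 and ⟨x²⟩ = 0.53864.
(Δx)² = 0.53864 − (0.63559)² = 0.13466.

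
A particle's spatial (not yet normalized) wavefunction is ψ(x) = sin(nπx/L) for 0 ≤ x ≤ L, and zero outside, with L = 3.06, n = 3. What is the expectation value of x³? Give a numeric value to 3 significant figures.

⟨x³⟩ = ∫ x³·|ψ|² dx / ∫|ψ|² dx (integrals over the domain).
With sin²θ = (1 − cos2θ)/2 on 0 ≤ x ≤ L: ∫sin²(nπx/L) dx = L/2, ∫x·sin²(nπx/L) dx = L²/4, ∫x²·sin²(nπx/L) dx = L³·(1/6 − 1/(4n²π²)); higher powers xᵏ the same way, integrating xᵏ·cos(2nπx/L) by parts.
State is unnormalized: ∫|ψ|² dx = 1.5300, and ∫ψ*·x³·ψ dx = 10.589, so ⟨x³⟩ = 10.589 / 1.5300.
⟨x³⟩ = 6.9212.

6.92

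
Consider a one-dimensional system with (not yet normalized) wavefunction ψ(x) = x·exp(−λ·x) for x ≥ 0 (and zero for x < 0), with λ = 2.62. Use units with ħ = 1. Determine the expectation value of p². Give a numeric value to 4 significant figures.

p² ψ = −ħ² d²ψ/dx²; ⟨p²⟩ = −ħ² ∫ ψ*·ψ'' dx / ∫|ψ|² dx.
Differentiate x·exp(−λ·x) with the product rule; every integrand then reduces to terms xʲ·e^(−2λx) on [0, ∞), with ∫₀^∞ xʲ·e^(−2λx) dx = j!/(2λ)^(j+1).
State is unnormalized: ∫|ψ|² dx = 0.013901, and ∫ψ*·(−ħ² ψ'') dx = 0.095420, so ⟨p²⟩ = 0.095420 / 0.013901.
⟨p²⟩ = 6.8644.

6.864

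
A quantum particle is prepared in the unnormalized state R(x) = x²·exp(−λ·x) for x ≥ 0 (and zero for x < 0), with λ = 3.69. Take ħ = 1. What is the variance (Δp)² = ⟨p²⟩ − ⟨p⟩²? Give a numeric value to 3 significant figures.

4.54

Compute ⟨p⟩ and ⟨p²⟩ separately; (Δp)² = ⟨p²⟩ − ⟨p⟩².
Differentiate x²·exp(−λ·x) with the product rule; every integrand then reduces to terms xʲ·e^(−2λx) on [0, ∞), with ∫₀^∞ xʲ·e^(−2λx) dx = j!/(2λ)^(j+1).
Normalization: ∫|R|² dx = 0.0010963.
⟨p⟩ = 0.0000 and ⟨p²⟩ = 4.5387.
(Δp)² = 4.5387 − (0.0000)² = 4.5387.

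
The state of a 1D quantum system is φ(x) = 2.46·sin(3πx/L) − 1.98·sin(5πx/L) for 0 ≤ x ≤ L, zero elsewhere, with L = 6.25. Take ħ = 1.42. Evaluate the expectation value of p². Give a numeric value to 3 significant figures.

7.79

p² φ = −ħ² d²φ/dx²; ⟨p²⟩ = −ħ² ∫ φ*·φ'' dx / ∫|φ|² dx.
d²/dx² sin(jπx/L) = −(jπ/L)²·sin(jπx/L); on 0 ≤ x ≤ L, ∫sin²(jπx/L) dx = L/2 and ∫sin(jπx/L)·sin(lπx/L) dx = 0 for j ≠ l, so only diagonal terms survive in ∫|φ|² and ∫φ·φ″; ∫φ·φ′ dx = [φ²/2] between the walls = 0.
State is unnormalized: ∫|φ|² dx = 31.163, and ∫φ*·(−ħ² φ'') dx = 242.75, so ⟨p²⟩ = 242.75 / 31.163.
⟨p²⟩ = 7.7899.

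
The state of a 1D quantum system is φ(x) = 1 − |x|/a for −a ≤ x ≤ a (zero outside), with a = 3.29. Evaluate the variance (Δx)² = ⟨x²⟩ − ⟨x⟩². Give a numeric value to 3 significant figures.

Compute ⟨x⟩ and ⟨x²⟩ separately, then (Δx)² = ⟨x²⟩ − ⟨x⟩².
φ is even, so ∫ over [−a, a] = 2∫₀ᵃ with φ = 1 − x/a there: ∫₀ᵃ (1 − x/a)² dx = a/3, ∫₀ᵃ x²(1 − x/a)² dx = a³/30, ∫₀ᵃ x⁴(1 − x/a)² dx = a⁵/105.
Normalization: ∫|φ|² dx = 2.1933.
⟨x⟩ = 0.0000 and ⟨x²⟩ = 1.0824.
(Δx)² = 1.0824 − (0.0000)² = 1.0824.

1.08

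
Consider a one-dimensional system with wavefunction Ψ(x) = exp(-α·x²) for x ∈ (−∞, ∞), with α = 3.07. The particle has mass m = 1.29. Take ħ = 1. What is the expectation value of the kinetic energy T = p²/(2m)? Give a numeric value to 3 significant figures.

1.19

T = −(ħ²/2m) d²/dx², so ⟨T⟩ = −(ħ²/2m) ∫ Ψ*·Ψ'' dx / ∫|Ψ|² dx; with m = 1.29.
Gaussian moments: ∫x^(2j)·e^(−2αx²) dx = (2j−1)!!/(4α)^j · √(π/(2α)), odd powers integrate to 0; here √(π/(2α)) = 0.71530. Derivatives: d/dx e^(−αx²) = −2αx·e^(−αx²), d²/dx² e^(−αx²) = (4α²x² − 2α)·e^(−αx²).
State is unnormalized: ∫|Ψ|² dx = 0.71530, and ∫Ψ*·(−ħ²/2m · Ψ'') dx = 0.85116, so ⟨T⟩ = 0.85116 / 0.71530.
⟨T⟩ = 1.1899.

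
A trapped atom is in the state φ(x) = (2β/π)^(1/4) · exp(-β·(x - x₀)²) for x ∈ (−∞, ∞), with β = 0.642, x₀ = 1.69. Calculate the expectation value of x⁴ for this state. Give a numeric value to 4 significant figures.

⟨x⁴⟩ = ∫ x⁴·|φ|² dx (integrals over the domain).
Gaussian moments (u = x − x₀): ∫u^(2j)·e^(−2βu²) du = (2j−1)!!/(4β)^j · √(π/(2β)), odd powers integrate to 0; here √(π/(2β)) = 1.5642.
⟨x⁴⟩ = 15.285.

15.29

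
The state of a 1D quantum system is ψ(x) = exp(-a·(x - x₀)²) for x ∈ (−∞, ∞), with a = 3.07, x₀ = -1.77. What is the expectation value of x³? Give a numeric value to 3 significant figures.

⟨x³⟩ = ∫ x³·|ψ|² dx / ∫|ψ|² dx (integrals over the domain).
Gaussian moments (u = x − x₀): ∫u^(2j)·e^(−2au²) du = (2j−1)!!/(4a)^j · √(π/(2a)), odd powers integrate to 0; here √(π/(2a)) = 0.71530.
State is unnormalized: ∫|ψ|² dx = 0.71530, and ∫ψ*·x³·ψ dx = -4.2758, so ⟨x³⟩ = -4.2758 / 0.71530.
⟨x³⟩ = -5.9776.

-5.98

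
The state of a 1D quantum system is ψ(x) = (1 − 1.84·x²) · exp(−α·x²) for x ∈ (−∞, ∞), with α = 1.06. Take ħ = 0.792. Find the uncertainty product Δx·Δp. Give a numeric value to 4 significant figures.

1.121

Δx = √(⟨x²⟩−⟨x⟩²), Δp = √(⟨p²⟩−⟨p⟩²).
Expand each integrand as polynomial × e^(−2αx²) and use ∫x^(2j)·e^(−2αx²) dx = (2j−1)!!/(4α)^j · √(π/(2α)), odd powers → 0; here √(π/(2α)) = 1.2173. Differentiate with the product rule, d/dx e^(−αx²) = −2αx·e^(−αx²).
Normalization: ∫|ψ|² dx = 0.84853.
⟨x⟩ = 0.0000, ⟨x²⟩ = 0.41316 ⇒ Δx = 0.64277.
⟨p⟩ = 0.0000, ⟨p²⟩ = 3.0393 ⇒ Δp = 1.7433.
Δx·Δp = 1.1206.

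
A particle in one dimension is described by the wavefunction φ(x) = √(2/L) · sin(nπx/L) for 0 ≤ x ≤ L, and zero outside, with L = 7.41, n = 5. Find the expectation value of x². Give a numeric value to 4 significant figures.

18.19

⟨x²⟩ = ∫ x²·|φ|² dx (integrals over the domain).
With sin²θ = (1 − cos2θ)/2 on 0 ≤ x ≤ L: ∫sin²(nπx/L) dx = L/2, ∫x·sin²(nπx/L) dx = L²/4, ∫x²·sin²(nπx/L) dx = L³·(1/6 − 1/(4n²π²)); higher powers xᵏ the same way, integrating xᵏ·cos(2nπx/L) by parts.
⟨x²⟩ = 18.191.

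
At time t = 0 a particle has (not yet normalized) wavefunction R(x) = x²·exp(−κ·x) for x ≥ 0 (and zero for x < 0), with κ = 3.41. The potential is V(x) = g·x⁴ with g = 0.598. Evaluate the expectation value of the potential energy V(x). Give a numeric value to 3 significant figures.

⟨V⟩ = ∫ V(x)·|R|² dx / ∫|R|² dx.
Every integrand reduces to terms xʲ·e^(−2κx) on [0, ∞); use ∫₀^∞ xʲ·e^(−2κx) dx = j!/(2κ)^(j+1).
State is unnormalized: ∫|R|² dx = 0.0016266, and ∫R*·V(x)·R dx = 0.00075537, so ⟨V⟩ = 0.00075537 / 0.0016266.
⟨V⟩ = 0.46438.

0.464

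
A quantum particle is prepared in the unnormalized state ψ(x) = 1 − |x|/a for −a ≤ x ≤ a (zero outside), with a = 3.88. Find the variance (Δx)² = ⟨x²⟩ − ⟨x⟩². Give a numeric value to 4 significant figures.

1.505

Compute ⟨x⟩ and ⟨x²⟩ separately, then (Δx)² = ⟨x²⟩ − ⟨x⟩².
ψ is even, so ∫ over [−a, a] = 2∫₀ᵃ with ψ = 1 − x/a there: ∫₀ᵃ (1 − x/a)² dx = a/3, ∫₀ᵃ x²(1 − x/a)² dx = a³/30, ∫₀ᵃ x⁴(1 − x/a)² dx = a⁵/105.
Normalization: ∫|ψ|² dx = 2.5867.
⟨x⟩ = 0.0000 and ⟨x²⟩ = 1.5054.
(Δx)² = 1.5054 − (0.0000)² = 1.5054.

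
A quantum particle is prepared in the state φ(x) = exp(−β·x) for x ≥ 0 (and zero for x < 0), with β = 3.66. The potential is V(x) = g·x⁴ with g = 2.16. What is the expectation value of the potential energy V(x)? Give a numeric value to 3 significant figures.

⟨V⟩ = ∫ V(x)·|φ|² dx / ∫|φ|² dx.
Every integrand reduces to terms xʲ·e^(−2βx) on [0, ∞); use ∫₀^∞ xʲ·e^(−2βx) dx = j!/(2β)^(j+1).
State is unnormalized: ∫|φ|² dx = 0.13661, and ∫φ*·V(x)·φ dx = 0.0024667, so ⟨V⟩ = 0.0024667 / 0.13661.
⟨V⟩ = 0.018056.

0.0181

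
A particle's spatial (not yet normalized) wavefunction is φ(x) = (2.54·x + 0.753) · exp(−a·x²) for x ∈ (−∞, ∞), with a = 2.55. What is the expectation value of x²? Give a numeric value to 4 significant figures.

⟨x²⟩ = ∫ x²·|φ|² dx / ∫|φ|² dx (integrals over the domain).
Expand each integrand as polynomial × e^(−2ax²) and use ∫x^(2j)·e^(−2ax²) dx = (2j−1)!!/(4a)^j · √(π/(2a)), odd powers → 0; here √(π/(2a)) = 0.78486.
State is unnormalized: ∫|φ|² dx = 0.94145, and ∫φ*·x²·φ dx = 0.18964, so ⟨x²⟩ = 0.18964 / 0.94145.
⟨x²⟩ = 0.20143.

0.2014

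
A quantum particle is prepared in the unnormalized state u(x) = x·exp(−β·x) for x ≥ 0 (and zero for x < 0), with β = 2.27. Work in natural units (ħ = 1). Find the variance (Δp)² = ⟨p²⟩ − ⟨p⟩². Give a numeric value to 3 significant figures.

5.15

Compute ⟨p⟩ and ⟨p²⟩ separately; (Δp)² = ⟨p²⟩ − ⟨p⟩².
Differentiate x·exp(−β·x) with the product rule; every integrand then reduces to terms xʲ·e^(−2βx) on [0, ∞), with ∫₀^∞ xʲ·e^(−2βx) dx = j!/(2β)^(j+1).
Normalization: ∫|u|² dx = 0.021373.
⟨p⟩ = 0.0000 and ⟨p²⟩ = 5.1529.
(Δp)² = 5.1529 − (0.0000)² = 5.1529.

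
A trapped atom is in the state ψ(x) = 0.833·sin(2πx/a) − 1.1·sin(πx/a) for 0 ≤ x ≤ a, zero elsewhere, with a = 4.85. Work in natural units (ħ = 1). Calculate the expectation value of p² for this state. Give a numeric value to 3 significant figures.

0.878

p² ψ = −ħ² d²ψ/dx²; ⟨p²⟩ = −ħ² ∫ ψ*·ψ'' dx / ∫|ψ|² dx.
d²/dx² sin(jπx/a) = −(jπ/a)²·sin(jπx/a); on 0 ≤ x ≤ a, ∫sin²(jπx/a) dx = a/2 and ∫sin(jπx/a)·sin(lπx/a) dx = 0 for j ≠ l, so only diagonal terms survive in ∫|ψ|² and ∫ψ·ψ″; ∫ψ·ψ′ dx = [ψ²/2] between the walls = 0.
State is unnormalized: ∫|ψ|² dx = 4.6169, and ∫ψ*·(−ħ² ψ'') dx = 4.0552, so ⟨p²⟩ = 4.0552 / 4.6169.
⟨p²⟩ = 0.87834.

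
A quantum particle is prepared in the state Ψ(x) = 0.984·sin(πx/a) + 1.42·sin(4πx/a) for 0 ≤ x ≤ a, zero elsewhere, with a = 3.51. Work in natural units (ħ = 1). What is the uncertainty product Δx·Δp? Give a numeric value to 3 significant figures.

2.66

Δx = √(⟨x²⟩−⟨x⟩²), Δp = √(⟨p²⟩−⟨p⟩²).
On 0 ≤ x ≤ a (j ≠ l): ∫sin²(jπx/a) dx = a/2, ∫sin(jπx/a)·sin(lπx/a) dx = 0; diagonal moments ∫x·sin²(jπx/a) dx = a²/4, ∫x²·sin²(jπx/a) dx = a³·(1/6 − 1/(4j²π²)); cross terms ∫x·sin(jπx/a)·sin(lπx/a) dx = 0 for j + l even and −4jla²/(π²(j² − l²)²) for j + l odd, ∫x²·sin(jπx/a)·sin(lπx/a) dx = (−1)^(j+l)·4jla³/(π²(j² − l²)²); higher powers the same way via product-to-sum and parts. d²/dx² sin(jπx/a) = −(jπ/a)²·sin(jπx/a); on 0 ≤ x ≤ a, ∫sin²(jπx/a) dx = a/2 and ∫sin(jπx/a)·sin(lπx/a) dx = 0 for j ≠ l, so only diagonal terms survive in ∫|Ψ|² and ∫Ψ·Ψ″; ∫Ψ·Ψ′ dx = [Ψ²/2] between the walls = 0.
Normalization: ∫|Ψ|² dx = 5.2381.
⟨x⟩ = 1.7076, ⟨x²⟩ = 3.7116 ⇒ Δx = 0.89196.
⟨p⟩ = 0.0000, ⟨p²⟩ = 8.9193 ⇒ Δp = 2.9865.
Δx·Δp = 2.6639.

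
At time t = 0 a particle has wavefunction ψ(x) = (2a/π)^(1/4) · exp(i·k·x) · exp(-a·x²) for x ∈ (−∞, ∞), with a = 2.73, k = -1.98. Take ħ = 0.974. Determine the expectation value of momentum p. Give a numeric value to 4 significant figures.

p ψ = −iħ dψ/dx; then ⟨p⟩ = ∫ ψ*·(pψ) dx.
Gaussian moments: ∫x^(2j)·e^(−2ax²) dx = (2j−1)!!/(4a)^j · √(π/(2a)), odd powers integrate to 0; here √(π/(2a)) = 0.75854. Derivatives: ψ′ = (ik − 2ax)·ψ, ψ″ = ((ik − 2ax)² − 2a)·ψ; the odd-in-x pieces drop out.
⟨p⟩ = -1.9285.

-1.929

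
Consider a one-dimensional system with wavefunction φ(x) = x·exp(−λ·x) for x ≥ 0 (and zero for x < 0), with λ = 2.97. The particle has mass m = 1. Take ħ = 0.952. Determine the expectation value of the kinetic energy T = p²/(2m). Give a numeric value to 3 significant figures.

4.00

T = −(ħ²/2m) d²/dx², so ⟨T⟩ = −(ħ²/2m) ∫ φ*·φ'' dx / ∫|φ|² dx; with m = 1.
Differentiate x·exp(−λ·x) with the product rule; every integrand then reduces to terms xʲ·e^(−2λx) on [0, ∞), with ∫₀^∞ xʲ·e^(−2λx) dx = j!/(2λ)^(j+1).
State is unnormalized: ∫|φ|² dx = 0.0095427, and ∫φ*·(−ħ²/2m · φ'') dx = 0.038144, so ⟨T⟩ = 0.038144 / 0.0095427.
⟨T⟩ = 3.9972.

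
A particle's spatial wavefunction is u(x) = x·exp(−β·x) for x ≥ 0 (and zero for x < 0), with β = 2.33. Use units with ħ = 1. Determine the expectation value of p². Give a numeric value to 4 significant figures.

p² u = −ħ² d²u/dx²; ⟨p²⟩ = −ħ² ∫ u*·u'' dx / ∫|u|² dx.
Differentiate x·exp(−β·x) with the product rule; every integrand then reduces to terms xʲ·e^(−2βx) on [0, ∞), with ∫₀^∞ xʲ·e^(−2βx) dx = j!/(2β)^(j+1).
State is unnormalized: ∫|u|² dx = 0.019764, and ∫u*·(−ħ² u'') dx = 0.10730, so ⟨p²⟩ = 0.10730 / 0.019764.
⟨p²⟩ = 5.4289.

5.429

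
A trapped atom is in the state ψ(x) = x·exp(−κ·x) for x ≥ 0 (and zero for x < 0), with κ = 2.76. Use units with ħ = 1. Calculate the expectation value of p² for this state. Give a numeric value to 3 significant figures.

p² ψ = −ħ² d²ψ/dx²; ⟨p²⟩ = −ħ² ∫ ψ*·ψ'' dx / ∫|ψ|² dx.
Differentiate x·exp(−κ·x) with the product rule; every integrand then reduces to terms xʲ·e^(−2κx) on [0, ∞), with ∫₀^∞ xʲ·e^(−2κx) dx = j!/(2κ)^(j+1).
State is unnormalized: ∫|ψ|² dx = 0.011891, and ∫ψ*·(−ħ² ψ'') dx = 0.090580, so ⟨p²⟩ = 0.090580 / 0.011891.
⟨p²⟩ = 7.6176.

7.62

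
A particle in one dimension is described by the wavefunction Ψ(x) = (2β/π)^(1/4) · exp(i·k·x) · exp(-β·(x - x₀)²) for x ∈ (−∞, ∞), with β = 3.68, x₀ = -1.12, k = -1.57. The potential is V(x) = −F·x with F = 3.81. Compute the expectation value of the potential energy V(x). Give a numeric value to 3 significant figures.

4.27

⟨V⟩ = ∫ V(x)·|Ψ|² dx.
Gaussian moments (u = x − x₀): ∫u^(2j)·e^(−2βu²) du = (2j−1)!!/(4β)^j · √(π/(2β)), odd powers integrate to 0; here √(π/(2β)) = 0.65334.
⟨V⟩ = 4.2672.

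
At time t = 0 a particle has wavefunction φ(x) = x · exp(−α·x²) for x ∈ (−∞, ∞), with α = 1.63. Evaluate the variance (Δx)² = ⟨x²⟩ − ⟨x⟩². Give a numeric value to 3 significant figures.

0.460

Compute ⟨x⟩ and ⟨x²⟩ separately, then (Δx)² = ⟨x²⟩ − ⟨x⟩².
Expand each integrand as polynomial × e^(−2αx²) and use ∫x^(2j)·e^(−2αx²) dx = (2j−1)!!/(4α)^j · √(π/(2α)), odd powers → 0; here √(π/(2α)) = 0.98167.
Normalization: ∫|φ|² dx = 0.15056.
⟨x⟩ = 0.0000 and ⟨x²⟩ = 0.46012.
(Δx)² = 0.46012 − (0.0000)² = 0.46012.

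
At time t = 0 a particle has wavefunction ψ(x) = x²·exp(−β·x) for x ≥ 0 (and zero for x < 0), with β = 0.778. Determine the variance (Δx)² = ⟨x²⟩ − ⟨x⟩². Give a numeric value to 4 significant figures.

2.065

Compute ⟨x⟩ and ⟨x²⟩ separately, then (Δx)² = ⟨x²⟩ − ⟨x⟩².
Every integrand reduces to terms xʲ·e^(−2βx) on [0, ∞); use ∫₀^∞ xʲ·e^(−2βx) dx = j!/(2β)^(j+1).
Normalization: ∫|ψ|² dx = 2.6313.
⟨x⟩ = 3.2134 and ⟨x²⟩ = 12.391.
(Δx)² = 12.391 − (3.2134)² = 2.0651.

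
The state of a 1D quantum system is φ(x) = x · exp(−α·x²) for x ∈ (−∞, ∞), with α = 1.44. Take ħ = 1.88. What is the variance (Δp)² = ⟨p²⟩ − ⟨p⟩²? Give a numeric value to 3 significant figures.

Compute ⟨p⟩ and ⟨p²⟩ separately; (Δp)² = ⟨p²⟩ − ⟨p⟩².
Expand each integrand as polynomial × e^(−2αx²) and use ∫x^(2j)·e^(−2αx²) dx = (2j−1)!!/(4α)^j · √(π/(2α)), odd powers → 0; here √(π/(2α)) = 1.0444. Differentiate with the product rule, d/dx e^(−αx²) = −2αx·e^(−αx²).
Normalization: ∫|φ|² dx = 0.18132.
⟨p⟩ = 0.0000 and ⟨p²⟩ = 15.269.
(Δp)² = 15.269 − (0.0000)² = 15.269.

15.3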